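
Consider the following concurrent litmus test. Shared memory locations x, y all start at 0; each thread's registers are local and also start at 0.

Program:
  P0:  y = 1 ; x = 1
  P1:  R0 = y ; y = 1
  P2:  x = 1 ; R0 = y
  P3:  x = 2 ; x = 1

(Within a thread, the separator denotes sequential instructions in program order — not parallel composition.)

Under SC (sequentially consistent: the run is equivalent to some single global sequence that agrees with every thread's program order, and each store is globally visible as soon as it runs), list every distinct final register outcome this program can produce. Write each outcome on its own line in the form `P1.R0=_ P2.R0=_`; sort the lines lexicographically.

outcome vector order: (P1.R0,P2.R0)
|SC outcomes| = 4

P1.R0=0 P2.R0=0
P1.R0=0 P2.R0=1
P1.R0=1 P2.R0=0
P1.R0=1 P2.R0=1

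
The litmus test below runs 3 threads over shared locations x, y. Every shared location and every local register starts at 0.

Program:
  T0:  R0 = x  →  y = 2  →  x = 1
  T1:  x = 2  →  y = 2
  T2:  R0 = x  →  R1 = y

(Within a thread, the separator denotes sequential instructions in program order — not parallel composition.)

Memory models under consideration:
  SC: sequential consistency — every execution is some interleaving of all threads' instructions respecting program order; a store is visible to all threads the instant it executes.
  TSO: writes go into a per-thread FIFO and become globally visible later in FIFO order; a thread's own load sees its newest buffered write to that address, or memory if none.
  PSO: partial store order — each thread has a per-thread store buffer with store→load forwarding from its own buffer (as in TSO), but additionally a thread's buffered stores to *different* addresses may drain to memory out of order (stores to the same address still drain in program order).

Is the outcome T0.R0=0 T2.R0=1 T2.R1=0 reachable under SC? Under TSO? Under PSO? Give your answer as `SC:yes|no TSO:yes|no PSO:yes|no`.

SC:no TSO:no PSO:yes

outcome vector order: (T0.R0,T2.R0,T2.R1)
SC: 10 outcomes — {<0 0 0>; <0 0 2>; <0 1 2>; <0 2 0>; <0 2 2>; <2 0 0>; <2 0 2>; <2 1 2>; <2 2 0>; <2 2 2>}
TSO: 10 outcomes — {<0 0 0>; <0 0 2>; <0 1 2>; <0 2 0>; <0 2 2>; <2 0 0>; <2 0 2>; <2 1 2>; <2 2 0>; <2 2 2>}
PSO: 12 outcomes — {<0 0 0>; <0 0 2>; <0 1 0>; <0 1 2>; <0 2 0>; <0 2 2>; <2 0 0>; <2 0 2>; <2 1 0>; <2 1 2>; <2 2 0>; <2 2 2>}
target <0 1 0> ∈ {PSO}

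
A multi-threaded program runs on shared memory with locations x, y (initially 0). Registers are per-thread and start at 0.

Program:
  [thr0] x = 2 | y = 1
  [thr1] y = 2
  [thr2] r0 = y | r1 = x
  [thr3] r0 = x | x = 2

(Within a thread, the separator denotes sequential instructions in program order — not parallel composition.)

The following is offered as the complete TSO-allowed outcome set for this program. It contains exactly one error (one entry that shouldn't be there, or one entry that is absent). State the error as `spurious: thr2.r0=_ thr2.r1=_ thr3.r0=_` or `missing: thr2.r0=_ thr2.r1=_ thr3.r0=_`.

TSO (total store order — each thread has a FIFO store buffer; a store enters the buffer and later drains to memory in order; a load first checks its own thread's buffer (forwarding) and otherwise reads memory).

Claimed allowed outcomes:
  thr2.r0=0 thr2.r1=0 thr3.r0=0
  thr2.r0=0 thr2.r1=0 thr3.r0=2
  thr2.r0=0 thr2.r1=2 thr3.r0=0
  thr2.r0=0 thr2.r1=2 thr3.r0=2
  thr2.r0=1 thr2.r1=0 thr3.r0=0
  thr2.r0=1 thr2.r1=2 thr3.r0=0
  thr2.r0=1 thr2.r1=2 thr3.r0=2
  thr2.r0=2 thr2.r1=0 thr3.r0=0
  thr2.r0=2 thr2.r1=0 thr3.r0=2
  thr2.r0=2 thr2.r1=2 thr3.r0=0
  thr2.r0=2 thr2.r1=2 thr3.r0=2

outcome vector order: (thr2.r0,thr2.r1,thr3.r0)
[TSO] allowed = {<0 0 0> <0 0 2> <0 2 0> <0 2 2> <1 2 0> <1 2 2> <2 0 0> <2 0 2> <2 2 0> <2 2 2>}
claimed∖TSO = {<1 0 0>}

spurious: thr2.r0=1 thr2.r1=0 thr3.r0=0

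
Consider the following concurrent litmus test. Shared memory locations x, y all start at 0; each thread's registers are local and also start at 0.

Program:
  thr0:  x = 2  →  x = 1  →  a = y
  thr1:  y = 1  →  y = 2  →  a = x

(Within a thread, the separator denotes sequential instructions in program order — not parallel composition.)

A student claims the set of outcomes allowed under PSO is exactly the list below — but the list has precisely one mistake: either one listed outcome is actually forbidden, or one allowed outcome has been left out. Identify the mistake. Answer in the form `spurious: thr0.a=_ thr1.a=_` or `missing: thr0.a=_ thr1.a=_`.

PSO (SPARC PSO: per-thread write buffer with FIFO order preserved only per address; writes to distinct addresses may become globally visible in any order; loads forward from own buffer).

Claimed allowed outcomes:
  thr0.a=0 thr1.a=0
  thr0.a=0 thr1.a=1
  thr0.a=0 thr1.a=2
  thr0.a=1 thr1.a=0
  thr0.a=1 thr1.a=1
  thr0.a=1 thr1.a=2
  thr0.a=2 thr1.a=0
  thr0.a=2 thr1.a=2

missing: thr0.a=2 thr1.a=1

outcome vector order: (thr0.a,thr1.a)
PSO (9): 00; 01; 02; 10; 11; 12; 20; 21; 22
PSO∖claimed = {21}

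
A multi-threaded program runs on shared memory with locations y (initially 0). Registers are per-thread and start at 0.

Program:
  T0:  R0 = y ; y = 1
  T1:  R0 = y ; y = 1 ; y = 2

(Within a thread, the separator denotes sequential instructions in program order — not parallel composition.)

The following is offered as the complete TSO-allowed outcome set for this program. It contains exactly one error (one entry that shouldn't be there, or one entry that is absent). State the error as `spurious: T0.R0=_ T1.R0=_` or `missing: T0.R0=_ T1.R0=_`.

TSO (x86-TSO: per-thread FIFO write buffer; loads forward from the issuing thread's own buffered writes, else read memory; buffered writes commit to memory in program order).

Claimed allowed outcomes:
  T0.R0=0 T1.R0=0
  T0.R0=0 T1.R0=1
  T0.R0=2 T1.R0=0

missing: T0.R0=1 T1.R0=0

outcome vector order: (T0.R0,T1.R0)
TSO: 4 outcomes — {0/0 0/1 1/0 2/0}
TSO∖claimed = {1/0}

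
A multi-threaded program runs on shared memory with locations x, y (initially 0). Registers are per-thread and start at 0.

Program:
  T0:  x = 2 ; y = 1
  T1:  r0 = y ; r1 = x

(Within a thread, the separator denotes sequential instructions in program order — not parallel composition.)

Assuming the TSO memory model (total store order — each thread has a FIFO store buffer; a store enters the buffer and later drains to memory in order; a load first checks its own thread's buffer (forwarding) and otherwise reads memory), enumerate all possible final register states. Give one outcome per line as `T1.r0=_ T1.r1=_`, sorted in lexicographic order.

outcome vector order: (T1.r0,T1.r1)
|TSO outcomes| = 3

T1.r0=0 T1.r1=0
T1.r0=0 T1.r1=2
T1.r0=1 T1.r1=2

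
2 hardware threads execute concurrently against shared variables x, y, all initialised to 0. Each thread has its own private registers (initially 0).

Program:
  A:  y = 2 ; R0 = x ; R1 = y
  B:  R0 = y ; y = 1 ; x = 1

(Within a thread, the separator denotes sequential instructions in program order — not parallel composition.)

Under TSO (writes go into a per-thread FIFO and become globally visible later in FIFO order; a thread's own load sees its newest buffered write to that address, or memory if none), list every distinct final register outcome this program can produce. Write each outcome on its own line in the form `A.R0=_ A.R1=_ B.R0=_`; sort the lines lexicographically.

A.R0=0 A.R1=1 B.R0=0
A.R0=0 A.R1=1 B.R0=2
A.R0=0 A.R1=2 B.R0=0
A.R0=0 A.R1=2 B.R0=2
A.R0=1 A.R1=1 B.R0=0
A.R0=1 A.R1=1 B.R0=2
A.R0=1 A.R1=2 B.R0=0

outcome vector order: (A.R0,A.R1,B.R0)
|TSO outcomes| = 7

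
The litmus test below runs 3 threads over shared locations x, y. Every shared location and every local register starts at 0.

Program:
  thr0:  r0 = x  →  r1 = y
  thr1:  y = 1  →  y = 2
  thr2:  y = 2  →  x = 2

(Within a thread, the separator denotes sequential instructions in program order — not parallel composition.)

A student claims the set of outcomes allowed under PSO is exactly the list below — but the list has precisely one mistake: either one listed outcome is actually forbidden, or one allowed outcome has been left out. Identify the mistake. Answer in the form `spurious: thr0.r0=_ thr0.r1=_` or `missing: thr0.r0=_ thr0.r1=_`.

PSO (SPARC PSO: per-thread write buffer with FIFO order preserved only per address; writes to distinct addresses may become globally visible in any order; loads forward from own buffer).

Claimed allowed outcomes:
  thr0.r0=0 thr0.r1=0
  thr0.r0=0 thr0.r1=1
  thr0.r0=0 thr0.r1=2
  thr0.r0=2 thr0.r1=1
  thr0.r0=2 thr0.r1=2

missing: thr0.r0=2 thr0.r1=0

outcome vector order: (thr0.r0,thr0.r1)
PSO: 6 outcomes — {00 01 02 20 21 22}
PSO∖claimed = {20}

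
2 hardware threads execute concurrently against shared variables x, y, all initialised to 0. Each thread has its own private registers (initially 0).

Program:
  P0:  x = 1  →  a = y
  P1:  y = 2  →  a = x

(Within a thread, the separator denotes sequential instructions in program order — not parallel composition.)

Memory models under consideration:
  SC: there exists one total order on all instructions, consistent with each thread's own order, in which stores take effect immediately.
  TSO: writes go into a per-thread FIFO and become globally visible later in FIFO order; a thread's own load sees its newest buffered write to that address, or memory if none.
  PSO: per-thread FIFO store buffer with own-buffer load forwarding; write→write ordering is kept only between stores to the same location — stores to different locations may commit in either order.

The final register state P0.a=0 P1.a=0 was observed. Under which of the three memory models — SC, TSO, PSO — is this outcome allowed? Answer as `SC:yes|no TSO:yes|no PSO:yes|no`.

outcome vector order: (P0.a,P1.a)
under SC → <0 1>, <2 0>, <2 1>
under TSO → <0 0>, <0 1>, <2 0>, <2 1>
under PSO → <0 0>, <0 1>, <2 0>, <2 1>
target <0 0> ∈ {TSO,PSO}

SC:no TSO:yes PSO:yes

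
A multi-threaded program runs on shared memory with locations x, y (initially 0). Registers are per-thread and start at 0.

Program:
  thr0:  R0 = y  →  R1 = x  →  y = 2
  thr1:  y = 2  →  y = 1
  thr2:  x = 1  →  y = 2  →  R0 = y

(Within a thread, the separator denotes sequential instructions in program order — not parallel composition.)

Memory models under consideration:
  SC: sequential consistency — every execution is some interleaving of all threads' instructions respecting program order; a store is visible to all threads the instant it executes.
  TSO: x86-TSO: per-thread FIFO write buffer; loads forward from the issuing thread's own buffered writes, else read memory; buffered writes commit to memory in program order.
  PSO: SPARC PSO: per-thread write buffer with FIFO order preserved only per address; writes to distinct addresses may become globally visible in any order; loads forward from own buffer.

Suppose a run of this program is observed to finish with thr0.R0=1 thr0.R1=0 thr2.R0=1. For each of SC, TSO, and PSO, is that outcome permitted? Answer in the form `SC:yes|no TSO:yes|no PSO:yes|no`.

SC:no TSO:no PSO:yes

outcome vector order: (thr0.R0,thr0.R1,thr2.R0)
[SC] allowed = {001, 002, 011, 012, 102, 111, 112, 201, 202, 211, 212}
[TSO] allowed = {001, 002, 011, 012, 102, 111, 112, 201, 202, 211, 212}
[PSO] allowed = {001, 002, 011, 012, 101, 102, 111, 112, 201, 202, 211, 212}
target 101 ∈ {PSO}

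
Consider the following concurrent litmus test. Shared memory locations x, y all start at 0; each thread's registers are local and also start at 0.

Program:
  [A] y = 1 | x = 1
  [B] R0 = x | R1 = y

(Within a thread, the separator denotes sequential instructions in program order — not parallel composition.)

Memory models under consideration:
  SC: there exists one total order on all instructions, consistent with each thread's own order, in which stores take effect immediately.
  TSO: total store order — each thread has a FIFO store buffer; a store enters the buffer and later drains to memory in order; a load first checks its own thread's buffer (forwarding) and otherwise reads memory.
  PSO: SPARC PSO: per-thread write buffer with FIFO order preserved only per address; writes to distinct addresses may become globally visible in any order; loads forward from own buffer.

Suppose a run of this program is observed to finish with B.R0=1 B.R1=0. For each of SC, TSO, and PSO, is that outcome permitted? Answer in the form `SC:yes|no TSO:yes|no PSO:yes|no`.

SC:no TSO:no PSO:yes

outcome vector order: (B.R0,B.R1)
SC: 3 outcomes — {0/0, 0/1, 1/1}
TSO: 3 outcomes — {0/0, 0/1, 1/1}
PSO: 4 outcomes — {0/0, 0/1, 1/0, 1/1}
target 1/0 ∈ {PSO}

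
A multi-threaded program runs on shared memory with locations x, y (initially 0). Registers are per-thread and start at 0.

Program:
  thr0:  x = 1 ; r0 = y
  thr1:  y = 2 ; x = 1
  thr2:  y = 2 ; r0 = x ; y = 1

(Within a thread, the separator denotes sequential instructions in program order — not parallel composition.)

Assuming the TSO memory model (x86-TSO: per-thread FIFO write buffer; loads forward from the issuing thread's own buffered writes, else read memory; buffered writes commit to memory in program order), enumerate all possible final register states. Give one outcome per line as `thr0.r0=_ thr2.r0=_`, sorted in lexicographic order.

thr0.r0=0 thr2.r0=0
thr0.r0=0 thr2.r0=1
thr0.r0=1 thr2.r0=0
thr0.r0=1 thr2.r0=1
thr0.r0=2 thr2.r0=0
thr0.r0=2 thr2.r0=1

outcome vector order: (thr0.r0,thr2.r0)
|TSO outcomes| = 6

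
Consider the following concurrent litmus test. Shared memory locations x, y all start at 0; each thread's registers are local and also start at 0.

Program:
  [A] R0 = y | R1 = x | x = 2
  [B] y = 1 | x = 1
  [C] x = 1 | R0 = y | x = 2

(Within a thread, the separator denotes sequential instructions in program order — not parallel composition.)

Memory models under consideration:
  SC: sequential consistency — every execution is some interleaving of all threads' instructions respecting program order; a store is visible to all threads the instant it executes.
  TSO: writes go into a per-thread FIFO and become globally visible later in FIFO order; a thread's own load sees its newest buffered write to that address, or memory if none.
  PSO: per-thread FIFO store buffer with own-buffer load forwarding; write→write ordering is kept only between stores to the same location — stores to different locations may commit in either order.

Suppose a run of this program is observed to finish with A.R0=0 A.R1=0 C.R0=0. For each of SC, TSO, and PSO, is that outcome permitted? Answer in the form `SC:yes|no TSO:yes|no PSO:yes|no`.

outcome vector order: (A.R0,A.R1,C.R0)
SC: 11 outcomes — {000; 001; 010; 011; 020; 021; 101; 110; 111; 120; 121}
TSO: 12 outcomes — {000; 001; 010; 011; 020; 021; 100; 101; 110; 111; 120; 121}
PSO: 12 outcomes — {000; 001; 010; 011; 020; 021; 100; 101; 110; 111; 120; 121}
target 000 ∈ {SC,TSO,PSO}

SC:yes TSO:yes PSO:yes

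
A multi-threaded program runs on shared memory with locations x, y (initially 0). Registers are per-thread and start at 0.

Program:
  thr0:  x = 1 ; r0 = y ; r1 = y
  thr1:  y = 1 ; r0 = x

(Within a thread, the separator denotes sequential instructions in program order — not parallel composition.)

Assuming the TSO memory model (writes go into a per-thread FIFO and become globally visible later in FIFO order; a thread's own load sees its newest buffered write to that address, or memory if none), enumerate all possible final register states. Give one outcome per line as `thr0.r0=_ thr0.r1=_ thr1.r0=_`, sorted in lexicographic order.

thr0.r0=0 thr0.r1=0 thr1.r0=0
thr0.r0=0 thr0.r1=0 thr1.r0=1
thr0.r0=0 thr0.r1=1 thr1.r0=0
thr0.r0=0 thr0.r1=1 thr1.r0=1
thr0.r0=1 thr0.r1=1 thr1.r0=0
thr0.r0=1 thr0.r1=1 thr1.r0=1

outcome vector order: (thr0.r0,thr0.r1,thr1.r0)
|TSO outcomes| = 6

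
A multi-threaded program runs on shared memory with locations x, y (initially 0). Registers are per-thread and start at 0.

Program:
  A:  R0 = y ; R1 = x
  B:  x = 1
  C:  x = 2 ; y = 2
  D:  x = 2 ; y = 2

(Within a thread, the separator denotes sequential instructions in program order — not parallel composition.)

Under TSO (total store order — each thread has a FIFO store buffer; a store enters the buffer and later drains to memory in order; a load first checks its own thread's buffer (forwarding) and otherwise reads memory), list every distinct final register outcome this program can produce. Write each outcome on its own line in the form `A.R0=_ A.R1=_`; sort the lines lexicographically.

A.R0=0 A.R1=0
A.R0=0 A.R1=1
A.R0=0 A.R1=2
A.R0=2 A.R1=1
A.R0=2 A.R1=2

outcome vector order: (A.R0,A.R1)
|TSO outcomes| = 5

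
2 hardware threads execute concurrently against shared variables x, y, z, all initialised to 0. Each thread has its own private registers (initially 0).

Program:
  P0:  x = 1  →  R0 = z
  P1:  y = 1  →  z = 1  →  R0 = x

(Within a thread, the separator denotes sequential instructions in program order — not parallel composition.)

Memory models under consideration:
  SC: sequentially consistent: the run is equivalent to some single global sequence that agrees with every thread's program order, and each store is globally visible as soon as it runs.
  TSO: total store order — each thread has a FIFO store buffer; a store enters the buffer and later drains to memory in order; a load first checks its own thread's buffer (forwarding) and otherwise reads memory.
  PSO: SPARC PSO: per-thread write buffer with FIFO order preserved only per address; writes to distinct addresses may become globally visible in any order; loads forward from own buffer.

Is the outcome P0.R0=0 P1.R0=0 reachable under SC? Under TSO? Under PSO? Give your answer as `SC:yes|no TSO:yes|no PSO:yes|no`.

outcome vector order: (P0.R0,P1.R0)
under SC → 0/1; 1/0; 1/1
under TSO → 0/0; 0/1; 1/0; 1/1
under PSO → 0/0; 0/1; 1/0; 1/1
target 0/0 ∈ {TSO,PSO}

SC:no TSO:yes PSO:yes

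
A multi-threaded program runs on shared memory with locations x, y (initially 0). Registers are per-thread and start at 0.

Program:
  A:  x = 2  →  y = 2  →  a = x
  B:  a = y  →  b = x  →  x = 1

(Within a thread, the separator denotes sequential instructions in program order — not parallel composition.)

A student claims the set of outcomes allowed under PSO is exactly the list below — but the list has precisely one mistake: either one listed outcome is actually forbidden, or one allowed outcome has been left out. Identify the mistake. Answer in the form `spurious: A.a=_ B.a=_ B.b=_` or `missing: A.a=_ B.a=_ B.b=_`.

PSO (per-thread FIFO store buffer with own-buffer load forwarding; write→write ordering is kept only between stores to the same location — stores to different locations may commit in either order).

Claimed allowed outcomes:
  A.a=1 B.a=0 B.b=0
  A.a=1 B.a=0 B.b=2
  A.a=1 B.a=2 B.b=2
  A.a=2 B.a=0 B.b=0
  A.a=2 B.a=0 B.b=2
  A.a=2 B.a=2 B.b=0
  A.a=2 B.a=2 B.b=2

missing: A.a=1 B.a=2 B.b=0

outcome vector order: (A.a,B.a,B.b)
[PSO] allowed = {100 102 120 122 200 202 220 222}
PSO∖claimed = {120}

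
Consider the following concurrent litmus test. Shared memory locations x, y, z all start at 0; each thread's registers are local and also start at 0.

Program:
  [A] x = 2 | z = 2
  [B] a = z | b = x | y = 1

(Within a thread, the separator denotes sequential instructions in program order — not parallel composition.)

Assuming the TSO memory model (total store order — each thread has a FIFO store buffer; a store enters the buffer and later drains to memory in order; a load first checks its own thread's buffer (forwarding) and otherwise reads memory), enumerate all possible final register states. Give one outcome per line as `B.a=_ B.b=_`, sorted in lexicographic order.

outcome vector order: (B.a,B.b)
|TSO outcomes| = 3

B.a=0 B.b=0
B.a=0 B.b=2
B.a=2 B.b=2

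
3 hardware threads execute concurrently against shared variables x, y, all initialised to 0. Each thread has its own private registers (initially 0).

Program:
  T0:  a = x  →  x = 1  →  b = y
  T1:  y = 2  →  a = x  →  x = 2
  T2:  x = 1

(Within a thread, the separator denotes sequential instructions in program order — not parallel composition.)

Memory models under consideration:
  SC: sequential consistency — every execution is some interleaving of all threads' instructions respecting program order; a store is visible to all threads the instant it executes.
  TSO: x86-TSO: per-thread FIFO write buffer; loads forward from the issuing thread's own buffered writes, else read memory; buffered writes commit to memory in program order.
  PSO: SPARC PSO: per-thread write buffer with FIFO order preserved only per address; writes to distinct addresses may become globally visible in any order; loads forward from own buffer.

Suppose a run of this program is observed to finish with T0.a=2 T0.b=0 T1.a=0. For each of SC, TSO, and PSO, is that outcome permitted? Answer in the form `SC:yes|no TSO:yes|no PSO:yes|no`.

SC:no TSO:no PSO:yes

outcome vector order: (T0.a,T0.b,T1.a)
under SC → (0,0,1) (0,2,0) (0,2,1) (1,0,1) (1,2,0) (1,2,1) (2,2,0) (2,2,1)
under TSO → (0,0,0) (0,0,1) (0,2,0) (0,2,1) (1,0,0) (1,0,1) (1,2,0) (1,2,1) (2,2,0) (2,2,1)
under PSO → (0,0,0) (0,0,1) (0,2,0) (0,2,1) (1,0,0) (1,0,1) (1,2,0) (1,2,1) (2,0,0) (2,0,1) (2,2,0) (2,2,1)
target (2,0,0) ∈ {PSO}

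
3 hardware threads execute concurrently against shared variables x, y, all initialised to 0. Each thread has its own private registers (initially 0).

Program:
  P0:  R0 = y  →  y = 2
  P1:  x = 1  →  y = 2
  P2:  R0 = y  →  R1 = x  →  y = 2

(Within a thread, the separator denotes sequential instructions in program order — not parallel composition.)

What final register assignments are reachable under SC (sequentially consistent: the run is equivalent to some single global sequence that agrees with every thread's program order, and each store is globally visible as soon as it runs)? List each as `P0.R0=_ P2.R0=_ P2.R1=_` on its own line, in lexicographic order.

outcome vector order: (P0.R0,P2.R0,P2.R1)
|SC outcomes| = 7

P0.R0=0 P2.R0=0 P2.R1=0
P0.R0=0 P2.R0=0 P2.R1=1
P0.R0=0 P2.R0=2 P2.R1=0
P0.R0=0 P2.R0=2 P2.R1=1
P0.R0=2 P2.R0=0 P2.R1=0
P0.R0=2 P2.R0=0 P2.R1=1
P0.R0=2 P2.R0=2 P2.R1=1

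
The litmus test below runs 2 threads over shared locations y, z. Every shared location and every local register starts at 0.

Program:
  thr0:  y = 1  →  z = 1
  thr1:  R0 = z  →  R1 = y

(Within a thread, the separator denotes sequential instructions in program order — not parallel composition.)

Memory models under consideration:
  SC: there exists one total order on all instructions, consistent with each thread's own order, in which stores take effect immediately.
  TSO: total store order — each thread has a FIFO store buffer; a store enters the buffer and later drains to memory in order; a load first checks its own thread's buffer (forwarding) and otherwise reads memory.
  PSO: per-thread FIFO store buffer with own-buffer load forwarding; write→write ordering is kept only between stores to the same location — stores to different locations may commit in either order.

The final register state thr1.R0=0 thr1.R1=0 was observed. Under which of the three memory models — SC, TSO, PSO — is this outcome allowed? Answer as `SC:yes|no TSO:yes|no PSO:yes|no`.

SC:yes TSO:yes PSO:yes

outcome vector order: (thr1.R0,thr1.R1)
SC (3): <0 0>, <0 1>, <1 1>
TSO (3): <0 0>, <0 1>, <1 1>
PSO (4): <0 0>, <0 1>, <1 0>, <1 1>
target <0 0> ∈ {SC,TSO,PSO}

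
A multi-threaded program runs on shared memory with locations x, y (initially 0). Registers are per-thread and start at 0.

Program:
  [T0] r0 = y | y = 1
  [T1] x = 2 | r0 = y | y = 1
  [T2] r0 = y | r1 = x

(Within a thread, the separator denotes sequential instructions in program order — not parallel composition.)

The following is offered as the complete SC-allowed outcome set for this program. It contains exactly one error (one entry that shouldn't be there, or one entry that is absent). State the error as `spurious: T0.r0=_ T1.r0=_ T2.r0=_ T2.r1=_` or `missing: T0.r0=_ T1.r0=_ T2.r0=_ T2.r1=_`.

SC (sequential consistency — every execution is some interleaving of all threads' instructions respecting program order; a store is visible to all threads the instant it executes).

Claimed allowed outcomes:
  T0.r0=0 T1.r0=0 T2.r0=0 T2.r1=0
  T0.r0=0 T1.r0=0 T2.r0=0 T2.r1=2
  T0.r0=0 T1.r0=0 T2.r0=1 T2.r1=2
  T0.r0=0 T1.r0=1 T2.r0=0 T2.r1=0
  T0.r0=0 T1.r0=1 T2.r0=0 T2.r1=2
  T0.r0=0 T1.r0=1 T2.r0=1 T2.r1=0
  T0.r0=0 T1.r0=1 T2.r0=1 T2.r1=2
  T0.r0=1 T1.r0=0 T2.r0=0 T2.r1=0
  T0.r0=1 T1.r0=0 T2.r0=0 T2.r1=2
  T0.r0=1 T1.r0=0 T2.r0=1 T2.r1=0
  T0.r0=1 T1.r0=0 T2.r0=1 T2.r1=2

outcome vector order: (T0.r0,T1.r0,T2.r0,T2.r1)
under SC → 0000 0002 0012 0100 0102 0110 0112 1000 1002 1012
claimed∖SC = {1010}

spurious: T0.r0=1 T1.r0=0 T2.r0=1 T2.r1=0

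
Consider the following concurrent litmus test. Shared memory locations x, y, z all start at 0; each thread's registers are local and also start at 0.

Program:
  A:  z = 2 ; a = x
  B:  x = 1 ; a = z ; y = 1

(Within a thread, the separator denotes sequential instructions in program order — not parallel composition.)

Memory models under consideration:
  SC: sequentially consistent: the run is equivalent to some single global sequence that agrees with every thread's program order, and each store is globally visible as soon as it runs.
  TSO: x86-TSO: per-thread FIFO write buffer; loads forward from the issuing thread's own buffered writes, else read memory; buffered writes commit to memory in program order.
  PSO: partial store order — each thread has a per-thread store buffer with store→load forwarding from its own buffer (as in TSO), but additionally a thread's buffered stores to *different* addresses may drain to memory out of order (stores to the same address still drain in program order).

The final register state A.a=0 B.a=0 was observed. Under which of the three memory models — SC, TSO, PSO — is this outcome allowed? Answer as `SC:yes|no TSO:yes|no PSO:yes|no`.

outcome vector order: (A.a,B.a)
under SC → 0/2 1/0 1/2
under TSO → 0/0 0/2 1/0 1/2
under PSO → 0/0 0/2 1/0 1/2
target 0/0 ∈ {TSO,PSO}

SC:no TSO:yes PSO:yes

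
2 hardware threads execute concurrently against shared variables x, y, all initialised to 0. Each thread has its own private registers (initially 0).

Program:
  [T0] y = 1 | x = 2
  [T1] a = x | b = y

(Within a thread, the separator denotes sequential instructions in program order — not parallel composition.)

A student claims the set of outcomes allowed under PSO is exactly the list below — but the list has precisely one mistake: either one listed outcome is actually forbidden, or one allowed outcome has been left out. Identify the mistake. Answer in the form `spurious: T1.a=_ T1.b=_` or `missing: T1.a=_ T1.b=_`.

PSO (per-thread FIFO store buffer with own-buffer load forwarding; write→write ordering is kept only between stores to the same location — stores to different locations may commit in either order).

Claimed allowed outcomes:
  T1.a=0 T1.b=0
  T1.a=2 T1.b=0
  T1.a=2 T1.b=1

missing: T1.a=0 T1.b=1

outcome vector order: (T1.a,T1.b)
PSO: 4 outcomes — {<0 0>; <0 1>; <2 0>; <2 1>}
PSO∖claimed = {<0 1>}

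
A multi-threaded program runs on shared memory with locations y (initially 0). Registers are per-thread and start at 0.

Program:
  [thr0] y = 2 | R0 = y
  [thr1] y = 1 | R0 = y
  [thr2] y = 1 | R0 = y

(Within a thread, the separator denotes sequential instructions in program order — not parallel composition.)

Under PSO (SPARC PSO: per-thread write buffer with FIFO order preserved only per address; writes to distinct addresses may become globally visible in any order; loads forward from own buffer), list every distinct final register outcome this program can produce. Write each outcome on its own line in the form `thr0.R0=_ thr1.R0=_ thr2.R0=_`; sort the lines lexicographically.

thr0.R0=1 thr1.R0=1 thr2.R0=1
thr0.R0=1 thr1.R0=1 thr2.R0=2
thr0.R0=1 thr1.R0=2 thr2.R0=1
thr0.R0=2 thr1.R0=1 thr2.R0=1
thr0.R0=2 thr1.R0=1 thr2.R0=2
thr0.R0=2 thr1.R0=2 thr2.R0=1
thr0.R0=2 thr1.R0=2 thr2.R0=2

outcome vector order: (thr0.R0,thr1.R0,thr2.R0)
|PSO outcomes| = 7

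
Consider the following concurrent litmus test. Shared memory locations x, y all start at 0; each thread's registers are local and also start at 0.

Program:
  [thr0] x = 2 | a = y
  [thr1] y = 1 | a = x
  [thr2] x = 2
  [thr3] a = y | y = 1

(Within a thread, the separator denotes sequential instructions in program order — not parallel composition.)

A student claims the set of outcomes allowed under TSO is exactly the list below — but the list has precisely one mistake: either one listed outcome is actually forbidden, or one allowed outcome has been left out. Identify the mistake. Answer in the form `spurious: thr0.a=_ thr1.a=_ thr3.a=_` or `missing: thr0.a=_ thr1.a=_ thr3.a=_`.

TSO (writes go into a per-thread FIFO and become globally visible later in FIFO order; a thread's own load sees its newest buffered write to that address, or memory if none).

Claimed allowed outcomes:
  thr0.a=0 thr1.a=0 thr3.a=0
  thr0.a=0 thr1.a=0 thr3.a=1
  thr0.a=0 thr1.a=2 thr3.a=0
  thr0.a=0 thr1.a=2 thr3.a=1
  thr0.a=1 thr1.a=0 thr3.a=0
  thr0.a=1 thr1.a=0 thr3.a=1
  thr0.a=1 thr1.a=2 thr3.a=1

outcome vector order: (thr0.a,thr1.a,thr3.a)
under TSO → <0 0 0> <0 0 1> <0 2 0> <0 2 1> <1 0 0> <1 0 1> <1 2 0> <1 2 1>
TSO∖claimed = {<1 2 0>}

missing: thr0.a=1 thr1.a=2 thr3.a=0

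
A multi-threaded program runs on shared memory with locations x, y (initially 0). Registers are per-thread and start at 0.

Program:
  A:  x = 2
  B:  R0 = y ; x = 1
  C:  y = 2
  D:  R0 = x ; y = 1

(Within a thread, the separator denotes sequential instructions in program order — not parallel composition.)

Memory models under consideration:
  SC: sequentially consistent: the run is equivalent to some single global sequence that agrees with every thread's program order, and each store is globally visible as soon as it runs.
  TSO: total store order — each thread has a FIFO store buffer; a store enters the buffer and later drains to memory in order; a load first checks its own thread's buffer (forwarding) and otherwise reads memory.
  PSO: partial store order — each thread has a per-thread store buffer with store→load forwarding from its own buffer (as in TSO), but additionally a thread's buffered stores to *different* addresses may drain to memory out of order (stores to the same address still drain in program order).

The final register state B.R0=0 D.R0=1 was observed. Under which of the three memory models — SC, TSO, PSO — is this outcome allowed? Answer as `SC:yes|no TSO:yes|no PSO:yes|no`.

outcome vector order: (B.R0,D.R0)
SC: 8 outcomes — {(0,0); (0,1); (0,2); (1,0); (1,2); (2,0); (2,1); (2,2)}
TSO: 8 outcomes — {(0,0); (0,1); (0,2); (1,0); (1,2); (2,0); (2,1); (2,2)}
PSO: 8 outcomes — {(0,0); (0,1); (0,2); (1,0); (1,2); (2,0); (2,1); (2,2)}
target (0,1) ∈ {SC,TSO,PSO}

SC:yes TSO:yes PSO:yes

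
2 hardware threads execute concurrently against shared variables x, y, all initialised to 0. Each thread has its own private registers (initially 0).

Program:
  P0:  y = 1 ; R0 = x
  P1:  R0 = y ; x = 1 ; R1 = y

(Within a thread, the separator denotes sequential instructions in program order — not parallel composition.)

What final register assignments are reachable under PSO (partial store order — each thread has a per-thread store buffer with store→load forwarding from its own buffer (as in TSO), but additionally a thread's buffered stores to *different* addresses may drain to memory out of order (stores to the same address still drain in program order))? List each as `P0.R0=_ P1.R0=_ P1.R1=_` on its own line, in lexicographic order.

outcome vector order: (P0.R0,P1.R0,P1.R1)
|PSO outcomes| = 6

P0.R0=0 P1.R0=0 P1.R1=0
P0.R0=0 P1.R0=0 P1.R1=1
P0.R0=0 P1.R0=1 P1.R1=1
P0.R0=1 P1.R0=0 P1.R1=0
P0.R0=1 P1.R0=0 P1.R1=1
P0.R0=1 P1.R0=1 P1.R1=1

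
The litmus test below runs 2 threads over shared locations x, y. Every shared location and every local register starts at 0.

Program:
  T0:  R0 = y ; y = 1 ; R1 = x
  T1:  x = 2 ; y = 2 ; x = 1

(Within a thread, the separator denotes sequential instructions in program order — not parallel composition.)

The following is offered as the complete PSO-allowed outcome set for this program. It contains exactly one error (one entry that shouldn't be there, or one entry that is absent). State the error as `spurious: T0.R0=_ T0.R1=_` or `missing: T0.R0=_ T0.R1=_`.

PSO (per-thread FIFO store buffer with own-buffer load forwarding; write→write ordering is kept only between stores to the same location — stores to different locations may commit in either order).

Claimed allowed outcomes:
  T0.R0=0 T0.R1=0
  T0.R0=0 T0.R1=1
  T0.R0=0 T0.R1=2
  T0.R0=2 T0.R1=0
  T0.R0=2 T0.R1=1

outcome vector order: (T0.R0,T0.R1)
PSO (6): 00; 01; 02; 20; 21; 22
PSO∖claimed = {22}

missing: T0.R0=2 T0.R1=2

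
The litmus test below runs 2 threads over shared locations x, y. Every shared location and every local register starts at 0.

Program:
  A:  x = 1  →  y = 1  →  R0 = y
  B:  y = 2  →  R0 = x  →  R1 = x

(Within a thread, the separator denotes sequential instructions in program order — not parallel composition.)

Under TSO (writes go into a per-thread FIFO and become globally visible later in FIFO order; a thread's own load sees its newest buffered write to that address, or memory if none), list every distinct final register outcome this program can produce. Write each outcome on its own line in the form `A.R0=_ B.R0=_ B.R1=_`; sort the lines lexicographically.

A.R0=1 B.R0=0 B.R1=0
A.R0=1 B.R0=0 B.R1=1
A.R0=1 B.R0=1 B.R1=1
A.R0=2 B.R0=0 B.R1=0
A.R0=2 B.R0=0 B.R1=1
A.R0=2 B.R0=1 B.R1=1

outcome vector order: (A.R0,B.R0,B.R1)
|TSO outcomes| = 6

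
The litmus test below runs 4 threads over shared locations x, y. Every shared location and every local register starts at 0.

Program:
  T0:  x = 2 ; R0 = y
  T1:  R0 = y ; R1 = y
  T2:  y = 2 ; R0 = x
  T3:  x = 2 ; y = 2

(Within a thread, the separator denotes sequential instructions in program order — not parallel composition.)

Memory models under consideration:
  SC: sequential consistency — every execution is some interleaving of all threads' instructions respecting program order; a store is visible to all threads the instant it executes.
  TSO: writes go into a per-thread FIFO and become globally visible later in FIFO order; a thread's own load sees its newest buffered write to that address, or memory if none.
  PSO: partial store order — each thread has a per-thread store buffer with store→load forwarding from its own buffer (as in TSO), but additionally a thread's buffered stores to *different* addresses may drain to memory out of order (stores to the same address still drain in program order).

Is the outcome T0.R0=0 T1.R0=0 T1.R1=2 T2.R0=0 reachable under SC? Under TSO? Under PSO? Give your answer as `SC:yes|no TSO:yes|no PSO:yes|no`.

SC:no TSO:yes PSO:yes

outcome vector order: (T0.R0,T1.R0,T1.R1,T2.R0)
under SC → (0,0,0,2), (0,0,2,2), (0,2,2,2), (2,0,0,0), (2,0,0,2), (2,0,2,0), (2,0,2,2), (2,2,2,0), (2,2,2,2)
under TSO → (0,0,0,0), (0,0,0,2), (0,0,2,0), (0,0,2,2), (0,2,2,0), (0,2,2,2), (2,0,0,0), (2,0,0,2), (2,0,2,0), (2,0,2,2), (2,2,2,0), (2,2,2,2)
under PSO → (0,0,0,0), (0,0,0,2), (0,0,2,0), (0,0,2,2), (0,2,2,0), (0,2,2,2), (2,0,0,0), (2,0,0,2), (2,0,2,0), (2,0,2,2), (2,2,2,0), (2,2,2,2)
target (0,0,2,0) ∈ {TSO,PSO}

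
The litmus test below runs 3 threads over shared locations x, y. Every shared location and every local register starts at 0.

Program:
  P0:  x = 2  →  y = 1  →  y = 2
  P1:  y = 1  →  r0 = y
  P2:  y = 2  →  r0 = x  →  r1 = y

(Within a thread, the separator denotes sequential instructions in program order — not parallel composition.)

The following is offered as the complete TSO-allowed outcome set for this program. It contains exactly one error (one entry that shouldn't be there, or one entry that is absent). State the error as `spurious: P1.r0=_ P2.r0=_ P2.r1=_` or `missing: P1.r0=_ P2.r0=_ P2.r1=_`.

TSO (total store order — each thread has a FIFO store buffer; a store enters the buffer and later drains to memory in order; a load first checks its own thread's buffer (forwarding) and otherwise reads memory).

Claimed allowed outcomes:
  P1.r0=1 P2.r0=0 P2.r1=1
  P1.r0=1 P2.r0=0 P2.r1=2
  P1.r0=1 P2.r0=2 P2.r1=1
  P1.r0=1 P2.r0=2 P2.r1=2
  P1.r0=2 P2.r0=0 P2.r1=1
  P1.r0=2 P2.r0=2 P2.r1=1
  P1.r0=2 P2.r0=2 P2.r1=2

missing: P1.r0=2 P2.r0=0 P2.r1=2

outcome vector order: (P1.r0,P2.r0,P2.r1)
TSO (8): <1 0 1>, <1 0 2>, <1 2 1>, <1 2 2>, <2 0 1>, <2 0 2>, <2 2 1>, <2 2 2>
TSO∖claimed = {<2 0 2>}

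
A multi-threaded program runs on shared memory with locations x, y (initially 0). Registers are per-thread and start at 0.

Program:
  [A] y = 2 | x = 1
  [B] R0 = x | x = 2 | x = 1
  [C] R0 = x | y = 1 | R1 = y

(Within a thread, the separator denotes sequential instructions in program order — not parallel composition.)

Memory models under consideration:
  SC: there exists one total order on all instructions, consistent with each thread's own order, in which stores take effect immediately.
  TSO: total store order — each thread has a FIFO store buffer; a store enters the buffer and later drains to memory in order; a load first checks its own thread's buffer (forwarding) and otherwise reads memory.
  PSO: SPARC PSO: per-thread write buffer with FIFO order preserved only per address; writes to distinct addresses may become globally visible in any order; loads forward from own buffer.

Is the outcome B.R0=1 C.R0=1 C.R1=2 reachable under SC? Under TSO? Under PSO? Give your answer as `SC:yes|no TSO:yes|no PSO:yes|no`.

SC:no TSO:no PSO:yes

outcome vector order: (B.R0,C.R0,C.R1)
[SC] allowed = {<0 0 1>; <0 0 2>; <0 1 1>; <0 1 2>; <0 2 1>; <0 2 2>; <1 0 1>; <1 0 2>; <1 1 1>; <1 2 1>}
[TSO] allowed = {<0 0 1>; <0 0 2>; <0 1 1>; <0 1 2>; <0 2 1>; <0 2 2>; <1 0 1>; <1 0 2>; <1 1 1>; <1 2 1>}
[PSO] allowed = {<0 0 1>; <0 0 2>; <0 1 1>; <0 1 2>; <0 2 1>; <0 2 2>; <1 0 1>; <1 0 2>; <1 1 1>; <1 1 2>; <1 2 1>; <1 2 2>}
target <1 1 2> ∈ {PSO}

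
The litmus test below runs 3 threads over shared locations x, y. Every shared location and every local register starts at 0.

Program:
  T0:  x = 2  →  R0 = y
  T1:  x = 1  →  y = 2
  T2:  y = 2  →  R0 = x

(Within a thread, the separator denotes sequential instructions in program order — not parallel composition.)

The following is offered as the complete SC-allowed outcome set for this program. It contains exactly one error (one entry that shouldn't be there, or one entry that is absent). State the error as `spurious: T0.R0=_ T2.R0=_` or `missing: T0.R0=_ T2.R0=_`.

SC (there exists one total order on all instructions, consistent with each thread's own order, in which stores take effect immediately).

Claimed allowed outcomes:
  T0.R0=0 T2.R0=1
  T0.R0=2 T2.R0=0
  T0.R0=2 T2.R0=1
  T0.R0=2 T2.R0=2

outcome vector order: (T0.R0,T2.R0)
under SC → 01 02 20 21 22
SC∖claimed = {02}

missing: T0.R0=0 T2.R0=2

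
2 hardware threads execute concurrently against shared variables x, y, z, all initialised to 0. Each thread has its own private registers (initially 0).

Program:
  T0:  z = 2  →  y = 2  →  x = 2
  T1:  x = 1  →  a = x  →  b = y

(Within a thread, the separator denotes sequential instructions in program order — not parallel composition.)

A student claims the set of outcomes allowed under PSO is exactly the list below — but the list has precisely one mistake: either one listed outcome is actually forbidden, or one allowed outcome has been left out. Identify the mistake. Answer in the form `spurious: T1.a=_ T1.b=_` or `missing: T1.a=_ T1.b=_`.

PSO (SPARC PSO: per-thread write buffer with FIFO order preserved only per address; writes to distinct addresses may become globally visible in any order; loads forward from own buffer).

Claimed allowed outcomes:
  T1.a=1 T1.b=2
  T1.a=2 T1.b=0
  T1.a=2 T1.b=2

missing: T1.a=1 T1.b=0

outcome vector order: (T1.a,T1.b)
under PSO → 10 12 20 22
PSO∖claimed = {10}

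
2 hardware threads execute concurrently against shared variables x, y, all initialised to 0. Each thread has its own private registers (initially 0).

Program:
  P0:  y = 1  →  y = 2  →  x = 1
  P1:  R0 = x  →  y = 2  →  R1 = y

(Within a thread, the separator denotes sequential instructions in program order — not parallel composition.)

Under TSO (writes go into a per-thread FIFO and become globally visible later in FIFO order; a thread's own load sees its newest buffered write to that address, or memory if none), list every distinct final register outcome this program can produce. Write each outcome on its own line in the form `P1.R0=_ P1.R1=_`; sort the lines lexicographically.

outcome vector order: (P1.R0,P1.R1)
|TSO outcomes| = 3

P1.R0=0 P1.R1=1
P1.R0=0 P1.R1=2
P1.R0=1 P1.R1=2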